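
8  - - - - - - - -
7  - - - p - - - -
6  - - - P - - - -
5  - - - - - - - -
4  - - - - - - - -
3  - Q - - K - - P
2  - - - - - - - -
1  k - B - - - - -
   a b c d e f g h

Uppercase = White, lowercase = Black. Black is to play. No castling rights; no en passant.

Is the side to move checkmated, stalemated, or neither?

Black to move; black king on a1.
In check: no.
King squares — b1: attacked by Qb3; a2: attacked by Qb3; b2: attacked by Bc1.
Legal moves for Black: none.
Not in check and no legal moves → stalemate.

stalemate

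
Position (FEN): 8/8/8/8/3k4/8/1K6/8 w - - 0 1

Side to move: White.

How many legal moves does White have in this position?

White to move; king on b2.
In check: no.
Legal moves: Kb3, Ka3, Kc2, Ka2, Kc1, Kb1, Ka1.
Count: 7.

7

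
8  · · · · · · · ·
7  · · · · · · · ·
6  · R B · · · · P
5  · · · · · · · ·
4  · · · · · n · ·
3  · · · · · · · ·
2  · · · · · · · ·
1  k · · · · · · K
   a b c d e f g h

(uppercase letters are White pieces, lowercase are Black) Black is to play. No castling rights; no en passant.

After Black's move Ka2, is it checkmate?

no

After Ka2: white king on h1; in check: no.
White is not in check, so this cannot be checkmate.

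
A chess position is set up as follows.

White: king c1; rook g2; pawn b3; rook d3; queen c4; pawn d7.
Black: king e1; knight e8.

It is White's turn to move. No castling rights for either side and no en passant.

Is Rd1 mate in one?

After Rd1: black king on e1; in check: yes, from the white rook on d1.
King squares — d1: attacked by Kc1; f1: attacked by Rd1; d2: attacked by Kc1; e2: attacked by Rg2; f2: attacked by Rg2.
Black has no legal moves → checkmate.

yes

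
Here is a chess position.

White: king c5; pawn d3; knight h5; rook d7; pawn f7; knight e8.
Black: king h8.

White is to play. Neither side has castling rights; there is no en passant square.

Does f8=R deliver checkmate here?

After f8=R: black king on h8; in check: yes, from the white rook on f8.
King squares — g7: attacked by Nh5; h7: attacked by Rd7; g8: attacked by Rf8.
Black has no legal moves → checkmate.

yes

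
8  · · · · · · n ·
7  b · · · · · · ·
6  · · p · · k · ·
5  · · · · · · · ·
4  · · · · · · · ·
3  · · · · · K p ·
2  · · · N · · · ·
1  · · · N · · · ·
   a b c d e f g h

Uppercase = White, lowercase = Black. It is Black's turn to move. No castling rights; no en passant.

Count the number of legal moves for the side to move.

Black to move; king on f6.
In check: no.
Legal moves: Ne7, Nh6, Bb8, Bb6, Bc5, Bd4, Be3, Bf2, Bg1, Kg7, Kf7, Ke7, Kg6, Ke6, Kg5, Kf5, Ke5, c5, g2.
Count: 19.

19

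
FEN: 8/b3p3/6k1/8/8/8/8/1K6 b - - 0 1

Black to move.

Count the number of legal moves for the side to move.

Black to move; king on g6.
In check: no.
Legal moves: Bb8, Bb6, Bc5, Bd4, Be3, Bf2, Bg1, Kh7, Kg7, Kf7, Kh6, Kf6, Kh5, Kg5, Kf5, e6, e5.
Count: 17.

17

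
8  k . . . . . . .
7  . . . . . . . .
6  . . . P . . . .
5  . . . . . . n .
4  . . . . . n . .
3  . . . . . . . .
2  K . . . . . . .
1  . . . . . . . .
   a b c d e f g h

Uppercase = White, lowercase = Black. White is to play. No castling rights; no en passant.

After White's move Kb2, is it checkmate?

After Kb2: black king on a8; in check: no.
Black is not in check, so this cannot be checkmate.

no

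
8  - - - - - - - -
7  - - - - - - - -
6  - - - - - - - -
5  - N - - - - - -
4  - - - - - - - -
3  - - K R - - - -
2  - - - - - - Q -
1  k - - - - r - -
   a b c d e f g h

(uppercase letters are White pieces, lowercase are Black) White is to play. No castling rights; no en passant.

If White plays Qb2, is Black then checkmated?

After Qb2: black king on a1; in check: yes, from the white queen on b2.
King squares — b1: attacked by Qb2; a2: attacked by Qb2; b2: attacked by Kc3.
Black has no legal moves → checkmate.

yes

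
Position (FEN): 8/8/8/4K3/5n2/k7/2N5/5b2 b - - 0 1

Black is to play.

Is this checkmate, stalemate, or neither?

Black to move; black king on a3.
In check: yes, from the white knight on c2.
King squares — a2: available; b2: available; b3: available; a4: available; b4: attacked by Nc2.
Legal moves for Black: Ka4, Kb3, Kb2, Ka2.
Black is in check but has 4 legal moves → neither.

neither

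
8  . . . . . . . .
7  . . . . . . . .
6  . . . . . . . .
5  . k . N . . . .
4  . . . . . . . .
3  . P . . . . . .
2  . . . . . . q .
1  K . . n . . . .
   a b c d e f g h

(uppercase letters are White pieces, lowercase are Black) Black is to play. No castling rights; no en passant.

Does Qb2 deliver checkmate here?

yes

After Qb2: white king on a1; in check: yes, from the black queen on b2.
King squares — b1: attacked by Qb2; a2: attacked by Qb2; b2: attacked by Nd1.
White has no legal moves → checkmate.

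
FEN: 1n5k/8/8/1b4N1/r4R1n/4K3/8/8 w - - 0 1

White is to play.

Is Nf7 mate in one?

After Nf7: black king on h8; in check: yes, from the white knight on f7.
Black has 3 legal replies: Kg8, Kh7, Kg7.
In check but a legal move exists → not checkmate.

no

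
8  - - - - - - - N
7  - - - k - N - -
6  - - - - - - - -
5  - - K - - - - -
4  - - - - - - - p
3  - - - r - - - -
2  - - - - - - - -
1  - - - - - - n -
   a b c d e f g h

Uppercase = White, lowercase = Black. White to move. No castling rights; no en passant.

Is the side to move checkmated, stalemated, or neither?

neither

White to move; white king on c5.
In check: no.
Legal moves for White: Ng6, Nd8, Nh6, Nd6, Ng5, Ne5+, Kb6, Kb5, Kc4, Kb4.
White has 10 legal moves and is not in check → neither.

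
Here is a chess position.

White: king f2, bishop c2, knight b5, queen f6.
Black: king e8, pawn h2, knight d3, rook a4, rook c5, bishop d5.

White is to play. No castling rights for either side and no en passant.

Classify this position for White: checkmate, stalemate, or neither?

White to move; white king on f2.
In check: yes, from the black knight on d3.
King squares — e1: attacked by Nd3; f1: available; g1: attacked by Ph2; e2: available; g2: attacked by Bd5; e3: available; f3: attacked by Bd5; g3: available.
Legal moves for White: Kg3, Ke3, Ke2, Kf1, Bxd3.
White is in check but has 5 legal moves → neither.

neither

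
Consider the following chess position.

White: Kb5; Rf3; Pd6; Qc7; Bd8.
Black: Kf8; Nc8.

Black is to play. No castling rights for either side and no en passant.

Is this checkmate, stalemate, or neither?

neither

Black to move; black king on f8.
In check: yes, from the white rook on f3.
Legal moves for Black: Kg8, Ke8.
Black is in check but has 2 legal moves → neither.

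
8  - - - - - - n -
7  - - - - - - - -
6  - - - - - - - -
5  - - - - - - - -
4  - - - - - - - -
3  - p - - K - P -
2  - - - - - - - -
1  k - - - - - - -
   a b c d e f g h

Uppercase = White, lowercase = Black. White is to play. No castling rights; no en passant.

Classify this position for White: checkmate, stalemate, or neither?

White to move; white king on e3.
In check: no.
Legal moves for White: Kf4, Ke4, Kd4, Kf3, Kd3, Kf2, Ke2, Kd2, g4.
White has 9 legal moves and is not in check → neither.

neither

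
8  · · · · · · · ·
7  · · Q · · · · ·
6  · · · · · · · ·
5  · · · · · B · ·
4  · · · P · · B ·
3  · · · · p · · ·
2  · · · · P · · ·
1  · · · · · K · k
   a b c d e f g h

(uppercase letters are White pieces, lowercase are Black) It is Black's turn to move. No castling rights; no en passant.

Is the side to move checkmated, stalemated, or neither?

Black to move; black king on h1.
In check: no.
King squares — g1: attacked by Kf1; g2: attacked by Kf1; h2: attacked by Qc7.
Legal moves for Black: none.
Not in check and no legal moves → stalemate.

stalemate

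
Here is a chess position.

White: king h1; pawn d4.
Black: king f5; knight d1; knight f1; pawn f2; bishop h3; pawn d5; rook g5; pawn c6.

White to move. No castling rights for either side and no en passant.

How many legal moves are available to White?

White to move; king on h1.
In check: no.
Legal moves: none.
Count: 0.

0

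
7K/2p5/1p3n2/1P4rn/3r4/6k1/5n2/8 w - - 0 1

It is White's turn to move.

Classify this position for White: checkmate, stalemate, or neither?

stalemate

White to move; white king on h8.
In check: no.
King squares — g7: attacked by Rg5; h7: attacked by Nf6; g8: attacked by Rg5.
Legal moves for White: none.
Not in check and no legal moves → stalemate.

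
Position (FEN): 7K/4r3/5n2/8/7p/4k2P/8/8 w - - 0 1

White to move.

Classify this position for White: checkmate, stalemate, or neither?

stalemate

White to move; white king on h8.
In check: no.
King squares — g7: attacked by Re7; h7: attacked by Nf6; g8: attacked by Nf6.
Legal moves for White: none.
Not in check and no legal moves → stalemate.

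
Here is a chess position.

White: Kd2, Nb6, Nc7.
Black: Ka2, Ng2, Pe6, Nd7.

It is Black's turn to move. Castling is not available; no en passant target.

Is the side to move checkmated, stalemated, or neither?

Black to move; black king on a2.
In check: no.
Legal moves for Black: Nf8, Nb8, Nf6, Nxb6, Ne5, Nc5, Nh4, Nf4, Ne3, Ne1, Kb3, Ka3, Kb2, Kb1, Ka1, e5.
Black has 16 legal moves and is not in check → neither.

neither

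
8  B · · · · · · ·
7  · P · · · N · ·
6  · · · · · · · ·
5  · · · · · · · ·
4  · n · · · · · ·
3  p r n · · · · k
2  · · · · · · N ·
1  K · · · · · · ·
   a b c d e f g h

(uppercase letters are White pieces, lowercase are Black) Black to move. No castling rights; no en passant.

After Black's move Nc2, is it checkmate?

After Nc2: white king on a1; in check: yes, from the black knight on c2.
King squares — b1: attacked by Rb3; a2: attacked by Nc3; b2: attacked by Pa3.
White has no legal moves → checkmate.

yes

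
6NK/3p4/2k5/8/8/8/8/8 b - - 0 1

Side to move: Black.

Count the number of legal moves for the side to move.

Black to move; king on c6.
In check: no.
Legal moves: Kc7, Kb7, Kd6, Kb6, Kd5, Kc5, Kb5, d6, d5.
Count: 9.

9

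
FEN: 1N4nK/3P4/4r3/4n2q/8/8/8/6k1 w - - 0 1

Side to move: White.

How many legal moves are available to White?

White to move; king on h8.
In check: yes, from the black queen on h5.
Legal moves: Kxg8, Kg7.
Count: 2.

2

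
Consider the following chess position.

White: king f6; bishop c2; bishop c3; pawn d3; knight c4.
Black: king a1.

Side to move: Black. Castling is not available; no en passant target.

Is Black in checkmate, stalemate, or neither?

neither

Black to move; black king on a1.
In check: yes, from the white bishop on c3.
King squares — b1: attacked by Bc2; a2: available; b2: attacked by Bc3.
Legal moves for Black: Ka2.
Black is in check but has 1 legal move → neither.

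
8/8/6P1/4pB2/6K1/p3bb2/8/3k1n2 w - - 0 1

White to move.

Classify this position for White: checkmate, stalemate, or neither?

White to move; white king on g4.
In check: yes, from the black bishop on f3.
Legal moves for White: Kh4, Kh3, Kxf3.
White is in check but has 3 legal moves → neither.

neither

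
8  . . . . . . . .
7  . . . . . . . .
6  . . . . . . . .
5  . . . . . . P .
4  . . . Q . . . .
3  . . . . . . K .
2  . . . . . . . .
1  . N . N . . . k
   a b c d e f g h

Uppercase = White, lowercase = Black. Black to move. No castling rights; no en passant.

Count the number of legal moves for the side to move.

Black to move; king on h1.
In check: no.
Legal moves: none.
Count: 0.

0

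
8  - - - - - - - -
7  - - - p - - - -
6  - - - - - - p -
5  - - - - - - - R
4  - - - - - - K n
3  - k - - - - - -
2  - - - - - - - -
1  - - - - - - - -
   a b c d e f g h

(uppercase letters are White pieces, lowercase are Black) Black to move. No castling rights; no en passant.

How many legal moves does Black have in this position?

Black to move; king on b3.
In check: no.
Legal moves: Nf5, Nf3, Ng2, Kc4, Kb4, Ka4, Kc3, Ka3, Kc2, Kb2, Ka2, gxh5+, d6, g5, d5.
Count: 15.

15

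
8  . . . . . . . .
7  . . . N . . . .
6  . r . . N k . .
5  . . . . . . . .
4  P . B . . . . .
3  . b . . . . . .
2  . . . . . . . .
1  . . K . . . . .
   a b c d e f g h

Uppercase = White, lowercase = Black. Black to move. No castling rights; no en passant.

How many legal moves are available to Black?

Black to move; king on f6.
In check: yes, from the white knight on d7.
Legal moves: Kf7, Ke7, Kg6, Kf5.
Count: 4.

4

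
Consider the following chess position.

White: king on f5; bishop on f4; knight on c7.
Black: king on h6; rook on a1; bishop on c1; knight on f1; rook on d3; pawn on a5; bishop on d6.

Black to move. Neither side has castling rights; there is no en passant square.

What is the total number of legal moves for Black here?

Black to move; king on h6.
In check: yes, from the white bishop on f4.
Legal moves: Kh7, Kg7, Kh5, Bdxf4, Bcxf4.
Count: 5.

5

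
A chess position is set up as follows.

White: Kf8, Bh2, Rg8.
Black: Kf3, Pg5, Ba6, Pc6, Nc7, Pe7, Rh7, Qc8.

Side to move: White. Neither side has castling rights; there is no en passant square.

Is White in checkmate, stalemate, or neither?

checkmate

White to move; white king on f8.
In check: yes, from the black queen on c8.
King squares — e7: attacked by Rh7; f7: attacked by Rh7; g7: attacked by Rh7; e8: attacked by Nc7; g8: own rook.
Legal moves for White: none.
In check with no legal moves → checkmate.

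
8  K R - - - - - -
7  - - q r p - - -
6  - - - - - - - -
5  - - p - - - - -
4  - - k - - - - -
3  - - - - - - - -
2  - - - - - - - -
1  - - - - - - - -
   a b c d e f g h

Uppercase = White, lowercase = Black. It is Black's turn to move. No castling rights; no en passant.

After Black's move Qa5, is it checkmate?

After Qa5: white king on a8; in check: yes, from the black queen on a5.
King squares — a7: attacked by Qa5; b7: attacked by Rd7; b8: own rook.
White has no legal moves → checkmate.

yes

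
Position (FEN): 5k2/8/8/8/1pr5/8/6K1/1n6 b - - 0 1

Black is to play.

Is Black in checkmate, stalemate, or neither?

neither

Black to move; black king on f8.
In check: no.
Legal moves for Black include: Kg8, Ke8, Kg7, Kf7, Ke7, Rc8, Rc7, Rc6, Rc5, Rh4, Rg4+, Rf4, Re4, Rd4, Rc3, Rc2+, Rc1, Nc3, ... (list truncated; more exist).
Black has legal moves and is not in check → neither.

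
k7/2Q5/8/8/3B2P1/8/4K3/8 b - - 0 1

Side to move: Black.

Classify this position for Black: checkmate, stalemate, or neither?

Black to move; black king on a8.
In check: no.
King squares — a7: attacked by Bd4; b7: attacked by Qc7; b8: attacked by Qc7.
Legal moves for Black: none.
Not in check and no legal moves → stalemate.

stalemate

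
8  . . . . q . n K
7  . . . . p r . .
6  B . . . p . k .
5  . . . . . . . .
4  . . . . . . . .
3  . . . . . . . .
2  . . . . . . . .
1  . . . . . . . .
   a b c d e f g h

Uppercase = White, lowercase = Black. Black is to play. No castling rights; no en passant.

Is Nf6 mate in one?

After Nf6: white king on h8; in check: yes, from the black queen on e8.
King squares — g7: attacked by Kg6; h7: attacked by Nf6; g8: attacked by Nf6.
White has no legal moves → checkmate.

yes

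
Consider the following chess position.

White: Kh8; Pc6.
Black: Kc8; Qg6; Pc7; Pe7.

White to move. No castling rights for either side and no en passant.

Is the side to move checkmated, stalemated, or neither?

stalemate

White to move; white king on h8.
In check: no.
King squares — g7: attacked by Qg6; h7: attacked by Qg6; g8: attacked by Qg6.
Legal moves for White: none.
Not in check and no legal moves → stalemate.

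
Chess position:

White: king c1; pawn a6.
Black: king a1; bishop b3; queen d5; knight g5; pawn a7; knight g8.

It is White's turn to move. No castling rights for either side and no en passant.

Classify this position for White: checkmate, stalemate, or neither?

White to move; white king on c1.
In check: no.
King squares — b1: attacked by Ka1; d1: attacked by Bb3; b2: attacked by Ka1; c2: attacked by Bb3; d2: attacked by Qd5.
Legal moves for White: none.
Not in check and no legal moves → stalemate.

stalemate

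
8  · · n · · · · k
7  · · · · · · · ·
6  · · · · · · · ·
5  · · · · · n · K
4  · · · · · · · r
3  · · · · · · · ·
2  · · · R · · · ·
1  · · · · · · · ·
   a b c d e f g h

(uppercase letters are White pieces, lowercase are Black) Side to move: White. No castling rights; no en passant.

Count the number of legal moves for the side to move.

2

White to move; king on h5.
In check: yes, from the black rook on h4.
Legal moves: Kg6, Kg5.
Count: 2.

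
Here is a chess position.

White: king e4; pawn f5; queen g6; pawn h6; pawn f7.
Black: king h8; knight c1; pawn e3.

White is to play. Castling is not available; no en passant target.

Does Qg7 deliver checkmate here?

After Qg7: black king on h8; in check: yes, from the white queen on g7.
King squares — g7: attacked by Ph6; h7: attacked by Qg7; g8: attacked by Pf7.
Black has no legal moves → checkmate.

yes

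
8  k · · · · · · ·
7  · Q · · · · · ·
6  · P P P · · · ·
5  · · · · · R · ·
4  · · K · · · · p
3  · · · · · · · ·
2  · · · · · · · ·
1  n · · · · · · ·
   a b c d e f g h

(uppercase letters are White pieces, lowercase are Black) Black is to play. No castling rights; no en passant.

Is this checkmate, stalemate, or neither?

checkmate

Black to move; black king on a8.
In check: yes, from the white queen on b7.
King squares — a7: attacked by Pb6; b7: attacked by Pc6; b8: attacked by Qb7.
Legal moves for Black: none.
In check with no legal moves → checkmate.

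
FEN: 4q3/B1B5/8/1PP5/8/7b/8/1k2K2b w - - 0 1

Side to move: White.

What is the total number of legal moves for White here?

4

White to move; king on e1.
In check: yes, from the black queen on e8.
Legal moves: Kf2, Kd2, Kd1, Be5.
Count: 4.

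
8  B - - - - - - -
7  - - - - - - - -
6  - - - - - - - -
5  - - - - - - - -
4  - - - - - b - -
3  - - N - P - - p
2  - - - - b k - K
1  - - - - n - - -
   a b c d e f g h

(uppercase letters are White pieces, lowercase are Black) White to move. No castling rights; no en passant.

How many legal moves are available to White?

3

White to move; king on h2.
In check: yes, from the black bishop on f4.
Legal moves: Kxh3, Kh1, exf4.
Count: 3.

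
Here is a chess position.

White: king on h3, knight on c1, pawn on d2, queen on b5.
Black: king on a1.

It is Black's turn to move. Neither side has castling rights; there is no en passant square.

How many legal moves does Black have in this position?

Black to move; king on a1.
In check: no.
Legal moves: none.
Count: 0.

0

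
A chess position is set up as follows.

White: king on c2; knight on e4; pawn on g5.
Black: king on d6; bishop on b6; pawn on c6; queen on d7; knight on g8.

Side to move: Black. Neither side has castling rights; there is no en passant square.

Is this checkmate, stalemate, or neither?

neither

Black to move; black king on d6.
In check: yes, from the white knight on e4.
King squares — c5: attacked by Ne4; d5: available; e5: available; c6: own pawn; e6: available; c7: available; d7: own queen; e7: available.
Legal moves for Black: Ke7, Kc7, Ke6, Ke5, Kd5.
Black is in check but has 5 legal moves → neither.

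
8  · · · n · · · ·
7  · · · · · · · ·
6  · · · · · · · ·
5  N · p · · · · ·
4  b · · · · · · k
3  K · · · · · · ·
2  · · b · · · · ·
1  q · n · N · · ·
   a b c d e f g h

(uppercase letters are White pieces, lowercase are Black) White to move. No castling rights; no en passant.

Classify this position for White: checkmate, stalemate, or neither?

checkmate

White to move; white king on a3.
In check: yes, from the black queen on a1.
King squares — a2: attacked by Qa1; b2: attacked by Qa1; b3: attacked by Nc1; a4: attacked by Qa1; b4: attacked by Pc5.
Legal moves for White: none.
In check with no legal moves → checkmate.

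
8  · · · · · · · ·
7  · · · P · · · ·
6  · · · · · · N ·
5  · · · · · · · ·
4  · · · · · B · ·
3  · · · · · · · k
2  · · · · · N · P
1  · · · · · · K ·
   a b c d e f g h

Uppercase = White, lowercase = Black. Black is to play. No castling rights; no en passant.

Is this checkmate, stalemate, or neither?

Black to move; black king on h3.
In check: yes, from the white knight on f2.
King squares — g2: attacked by Kg1; h2: attacked by Kg1; g3: attacked by Ph2; g4: attacked by Nf2; h4: attacked by Ng6.
Legal moves for Black: none.
In check with no legal moves → checkmate.

checkmate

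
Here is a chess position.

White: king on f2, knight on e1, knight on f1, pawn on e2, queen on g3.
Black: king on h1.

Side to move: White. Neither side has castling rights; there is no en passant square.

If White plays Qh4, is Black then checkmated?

After Qh4: black king on h1; in check: yes, from the white queen on h4.
King squares — g1: attacked by Kf2; g2: attacked by Ne1; h2: attacked by Nf1.
Black has no legal moves → checkmate.

yes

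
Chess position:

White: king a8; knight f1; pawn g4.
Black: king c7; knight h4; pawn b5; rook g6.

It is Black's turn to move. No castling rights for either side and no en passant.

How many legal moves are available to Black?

Black to move; king on c7.
In check: no.
Legal moves: Kd8, Kc8, Kd7, Kd6, Kc6, Kb6, Rg8+, Rg7, Rh6, Rf6, Re6, Rd6, Rc6, Rb6, Ra6#, Rg5, Rxg4, Nf5, Nf3, Ng2, b4.
Count: 21.

21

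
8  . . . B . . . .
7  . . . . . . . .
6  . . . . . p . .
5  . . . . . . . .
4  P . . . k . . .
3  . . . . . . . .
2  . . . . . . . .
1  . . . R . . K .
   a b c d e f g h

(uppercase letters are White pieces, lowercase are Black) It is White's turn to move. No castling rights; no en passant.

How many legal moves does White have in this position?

22

White to move; king on g1.
In check: no.
Legal moves: Be7, Bc7, Bxf6, Bb6, Ba5, Kh2, Kg2, Kf2, Kh1, Kf1, Rd7, Rd6, Rd5, Rd4+, Rd3, Rd2, Rf1, Re1+, Rc1, Rb1, Ra1, a5.
Count: 22.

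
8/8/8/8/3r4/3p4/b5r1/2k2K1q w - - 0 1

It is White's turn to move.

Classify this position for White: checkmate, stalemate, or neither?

White to move; white king on f1.
In check: yes, from the black queen on h1.
King squares — e1: attacked by Qh1; g1: attacked by Qh1; e2: attacked by Rg2; f2: attacked by Rg2; g2: attacked by Qh1.
Legal moves for White: none.
In check with no legal moves → checkmate.

checkmate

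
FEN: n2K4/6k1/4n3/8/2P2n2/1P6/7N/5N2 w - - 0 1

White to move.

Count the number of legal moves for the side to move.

White to move; king on d8.
In check: yes, from the black knight on e6.
Legal moves: Ke8, Kc8, Ke7, Kd7.
Count: 4.

4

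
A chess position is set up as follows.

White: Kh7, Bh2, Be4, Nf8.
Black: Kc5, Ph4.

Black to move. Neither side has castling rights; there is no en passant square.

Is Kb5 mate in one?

no

After Kb5: white king on h7; in check: no.
White is not in check, so this cannot be checkmate.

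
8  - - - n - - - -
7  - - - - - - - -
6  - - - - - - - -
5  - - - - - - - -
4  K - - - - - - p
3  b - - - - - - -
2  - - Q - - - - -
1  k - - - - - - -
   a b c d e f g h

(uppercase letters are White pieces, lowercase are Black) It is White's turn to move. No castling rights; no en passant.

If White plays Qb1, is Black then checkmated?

no

After Qb1: black king on a1; in check: yes, from the white queen on b1.
Black has 1 legal reply: Kxb1.
In check but a legal move exists → not checkmate.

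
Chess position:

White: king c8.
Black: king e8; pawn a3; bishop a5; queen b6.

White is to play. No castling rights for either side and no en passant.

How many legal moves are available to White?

0

White to move; king on c8.
In check: no.
Legal moves: none.
Count: 0.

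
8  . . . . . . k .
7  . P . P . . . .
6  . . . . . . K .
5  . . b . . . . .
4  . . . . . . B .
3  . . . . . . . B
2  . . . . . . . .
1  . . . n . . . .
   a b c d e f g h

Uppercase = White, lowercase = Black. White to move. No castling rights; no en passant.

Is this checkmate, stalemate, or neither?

neither

White to move; white king on g6.
In check: no.
Legal moves for White include: Kh6, Kf6, Kh5, Kg5, Kf5, Be6+, Bh5, Bf5, Bf3, Be2, Bxd1, Bg2, Bf1, d8=Q+, d8=R+, d8=B, d8=N, b8=Q+, ... (list truncated; more exist).
White has legal moves and is not in check → neither.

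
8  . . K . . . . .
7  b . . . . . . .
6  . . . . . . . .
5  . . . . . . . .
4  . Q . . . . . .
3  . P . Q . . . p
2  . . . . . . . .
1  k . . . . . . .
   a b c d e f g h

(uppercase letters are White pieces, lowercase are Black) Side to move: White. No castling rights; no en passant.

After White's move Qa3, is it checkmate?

After Qa3: black king on a1; in check: yes, from the white queen on a3.
King squares — b1: attacked by Qd3; a2: attacked by Qa3; b2: attacked by Qa3.
Black has no legal moves → checkmate.

yes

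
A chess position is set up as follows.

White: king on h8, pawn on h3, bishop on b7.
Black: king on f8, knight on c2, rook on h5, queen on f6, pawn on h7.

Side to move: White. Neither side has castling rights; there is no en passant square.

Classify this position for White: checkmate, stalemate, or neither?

White to move; white king on h8.
In check: yes, from the black queen on f6.
King squares — g7: attacked by Qf6; h7: attacked by Rh5; g8: attacked by Kf8.
Legal moves for White: none.
In check with no legal moves → checkmate.

checkmate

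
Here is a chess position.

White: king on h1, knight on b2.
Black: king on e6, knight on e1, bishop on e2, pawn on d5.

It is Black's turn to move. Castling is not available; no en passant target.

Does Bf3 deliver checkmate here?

no

After Bf3: white king on h1; in check: yes, from the black bishop on f3.
White has 2 legal replies: Kh2, Kg1.
In check but a legal move exists → not checkmate.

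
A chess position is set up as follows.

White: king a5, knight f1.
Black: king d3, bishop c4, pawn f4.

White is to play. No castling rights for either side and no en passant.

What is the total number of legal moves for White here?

7

White to move; king on a5.
In check: no.
Legal moves: Kb6, Kb4, Ka4, Ng3, Ne3, Nh2, Nd2.
Count: 7.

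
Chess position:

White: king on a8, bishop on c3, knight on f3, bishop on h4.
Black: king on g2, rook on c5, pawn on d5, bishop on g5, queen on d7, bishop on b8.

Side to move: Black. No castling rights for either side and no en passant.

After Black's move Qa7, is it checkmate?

yes

After Qa7: white king on a8; in check: yes, from the black queen on a7.
King squares — a7: attacked by Bb8; b7: attacked by Qa7; b8: attacked by Qa7.
White has no legal moves → checkmate.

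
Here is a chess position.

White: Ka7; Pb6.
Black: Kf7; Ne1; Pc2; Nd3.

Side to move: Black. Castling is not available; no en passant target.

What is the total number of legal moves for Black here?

Black to move; king on f7.
In check: no.
Legal moves: Kg8, Kf8, Ke8, Kg7, Ke7, Kg6, Kf6, Ke6, Ne5, Nc5, Nf4, Nb4, Nf2, Nb2, Nc1, Nf3, Ng2, c1=Q, c1=R, c1=B, c1=N.
Count: 21.

21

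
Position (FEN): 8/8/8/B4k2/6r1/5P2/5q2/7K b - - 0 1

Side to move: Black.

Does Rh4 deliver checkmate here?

yes

After Rh4: white king on h1; in check: yes, from the black rook on h4.
King squares — g1: attacked by Qf2; g2: attacked by Qf2; h2: attacked by Qf2.
White has no legal moves → checkmate.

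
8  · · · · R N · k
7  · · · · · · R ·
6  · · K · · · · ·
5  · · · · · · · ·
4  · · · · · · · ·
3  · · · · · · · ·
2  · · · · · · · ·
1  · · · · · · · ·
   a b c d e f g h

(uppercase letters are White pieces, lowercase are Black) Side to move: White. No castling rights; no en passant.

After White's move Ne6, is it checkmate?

yes

After Ne6: black king on h8; in check: yes, from the white rook on e8.
King squares — g7: attacked by Ne6; h7: attacked by Rg7; g8: attacked by Rg7.
Black has no legal moves → checkmate.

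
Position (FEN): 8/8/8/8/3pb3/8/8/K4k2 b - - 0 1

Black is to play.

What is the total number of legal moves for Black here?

Black to move; king on f1.
In check: no.
Legal moves: Ba8, Bh7, Bb7, Bg6, Bc6, Bf5, Bd5, Bf3, Bd3, Bg2, Bc2, Bh1, Bb1, Kg2, Kf2, Ke2, Kg1, Ke1, d3.
Count: 19.

19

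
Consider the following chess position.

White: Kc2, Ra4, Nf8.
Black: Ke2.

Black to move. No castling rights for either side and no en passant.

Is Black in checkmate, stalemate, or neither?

neither

Black to move; black king on e2.
In check: no.
Legal moves for Black: Kf3, Ke3, Kf2, Kf1, Ke1.
Black has 5 legal moves and is not in check → neither.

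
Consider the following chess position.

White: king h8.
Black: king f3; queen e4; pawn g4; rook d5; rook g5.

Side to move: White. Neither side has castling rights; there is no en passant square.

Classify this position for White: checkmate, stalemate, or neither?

stalemate

White to move; white king on h8.
In check: no.
King squares — g7: attacked by Rg5; h7: attacked by Qe4; g8: attacked by Rg5.
Legal moves for White: none.
Not in check and no legal moves → stalemate.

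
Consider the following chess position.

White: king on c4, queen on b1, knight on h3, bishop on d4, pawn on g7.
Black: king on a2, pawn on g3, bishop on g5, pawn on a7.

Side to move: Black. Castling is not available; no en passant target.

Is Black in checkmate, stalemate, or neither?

neither

Black to move; black king on a2.
In check: yes, from the white queen on b1.
Legal moves for Black: Ka3, Kxb1.
Black is in check but has 2 legal moves → neither.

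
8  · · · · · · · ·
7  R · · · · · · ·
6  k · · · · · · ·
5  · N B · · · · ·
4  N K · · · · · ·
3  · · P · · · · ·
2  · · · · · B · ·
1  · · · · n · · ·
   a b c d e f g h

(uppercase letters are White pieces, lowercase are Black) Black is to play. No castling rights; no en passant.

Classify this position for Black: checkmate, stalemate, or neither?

checkmate

Black to move; black king on a6.
In check: yes, from the white rook on a7.
King squares — a5: attacked by Kb4; b5: attacked by Kb4; b6: attacked by Na4; a7: attacked by Nb5; b7: attacked by Ra7.
Legal moves for Black: none.
In check with no legal moves → checkmate.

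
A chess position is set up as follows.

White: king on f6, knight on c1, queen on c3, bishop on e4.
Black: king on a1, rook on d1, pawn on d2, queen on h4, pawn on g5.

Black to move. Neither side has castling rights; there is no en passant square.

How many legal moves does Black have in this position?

0

Black to move; king on a1.
In check: yes, from the white queen on c3.
Legal moves: none.
Count: 0.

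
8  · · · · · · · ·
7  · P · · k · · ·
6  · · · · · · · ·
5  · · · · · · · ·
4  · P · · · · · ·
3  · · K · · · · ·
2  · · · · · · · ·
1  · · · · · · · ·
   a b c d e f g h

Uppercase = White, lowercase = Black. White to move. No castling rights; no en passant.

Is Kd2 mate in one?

no

After Kd2: black king on e7; in check: no.
Black is not in check, so this cannot be checkmate.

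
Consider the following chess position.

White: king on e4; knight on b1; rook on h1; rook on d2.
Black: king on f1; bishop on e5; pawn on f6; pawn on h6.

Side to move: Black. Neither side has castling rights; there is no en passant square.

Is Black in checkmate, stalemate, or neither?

checkmate

Black to move; black king on f1.
In check: yes, from the white rook on h1.
King squares — e1: attacked by Rh1; g1: attacked by Rh1; e2: attacked by Rd2; f2: attacked by Rd2; g2: attacked by Rd2.
Legal moves for Black: none.
In check with no legal moves → checkmate.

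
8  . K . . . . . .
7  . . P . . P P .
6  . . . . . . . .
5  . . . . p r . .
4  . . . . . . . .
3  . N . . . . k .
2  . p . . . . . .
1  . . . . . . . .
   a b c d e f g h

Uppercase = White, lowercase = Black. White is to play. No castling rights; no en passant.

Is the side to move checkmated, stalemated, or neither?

White to move; white king on b8.
In check: no.
Legal moves for White include: Kc8, Ka8, Kb7, Ka7, Nc5, Na5, Nd4, Nd2, Nc1, Na1, g8=Q+, g8=R+, g8=B, g8=N, f8=Q, f8=R, f8=B, f8=N, ... (list truncated; more exist).
White has legal moves and is not in check → neither.

neither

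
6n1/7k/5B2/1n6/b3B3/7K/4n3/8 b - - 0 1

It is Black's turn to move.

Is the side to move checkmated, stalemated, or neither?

Black to move; black king on h7.
In check: yes, from the white bishop on e4.
Legal moves for Black: Kh6.
Black is in check but has 1 legal move → neither.

neither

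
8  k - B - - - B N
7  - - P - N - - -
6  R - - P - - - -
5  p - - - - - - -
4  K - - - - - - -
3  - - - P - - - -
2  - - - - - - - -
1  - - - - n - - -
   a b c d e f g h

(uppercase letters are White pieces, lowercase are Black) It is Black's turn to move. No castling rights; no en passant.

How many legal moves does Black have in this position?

0

Black to move; king on a8.
In check: yes, from the white rook on a6.
Legal moves: none.
Count: 0.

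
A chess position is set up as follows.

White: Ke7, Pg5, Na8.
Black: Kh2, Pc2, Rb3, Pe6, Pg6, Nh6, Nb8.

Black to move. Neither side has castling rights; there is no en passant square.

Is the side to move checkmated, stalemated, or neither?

Black to move; black king on h2.
In check: no.
Legal moves for Black include: Nd7, Nc6+, Na6, Ng8+, Nf7, Nf5+, Ng4, Rb7+, Rb6, Rb5, Rb4, Rh3, Rg3, Rf3, Re3, Rd3, Rc3, Ra3, ... (list truncated; more exist).
Black has legal moves and is not in check → neither.

neither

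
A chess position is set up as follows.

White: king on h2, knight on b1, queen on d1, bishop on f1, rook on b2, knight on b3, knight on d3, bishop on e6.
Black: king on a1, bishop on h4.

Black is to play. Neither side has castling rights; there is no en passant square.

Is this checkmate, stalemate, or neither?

checkmate

Black to move; black king on a1.
In check: yes, from the white knight on b3.
King squares — b1: attacked by Qd1; a2: attacked by Rb2; b2: attacked by Nd3.
Legal moves for Black: none.
In check with no legal moves → checkmate.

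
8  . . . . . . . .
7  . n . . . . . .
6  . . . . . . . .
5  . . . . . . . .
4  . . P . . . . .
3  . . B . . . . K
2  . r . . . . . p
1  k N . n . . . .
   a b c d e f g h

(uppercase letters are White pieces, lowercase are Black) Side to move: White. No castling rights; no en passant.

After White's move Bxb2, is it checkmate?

no

After Bxb2: black king on a1; in check: yes, from the white bishop on b2.
Black has 4 legal replies: Kxb2, Ka2, Kxb1, Nxb2.
In check but a legal move exists → not checkmate.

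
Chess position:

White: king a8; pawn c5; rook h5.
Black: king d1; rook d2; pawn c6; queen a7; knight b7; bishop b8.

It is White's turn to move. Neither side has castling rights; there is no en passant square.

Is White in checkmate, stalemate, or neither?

White to move; white king on a8.
In check: yes, from the black queen on a7.
King squares — a7: attacked by Bb8; b7: attacked by Qa7; b8: attacked by Qa7.
Legal moves for White: none.
In check with no legal moves → checkmate.

checkmate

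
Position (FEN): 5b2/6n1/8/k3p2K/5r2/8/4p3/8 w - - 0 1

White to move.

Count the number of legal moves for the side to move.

White to move; king on h5.
In check: yes, from the black knight on g7.
Legal moves: Kh6, Kg6, Kg5.
Count: 3.

3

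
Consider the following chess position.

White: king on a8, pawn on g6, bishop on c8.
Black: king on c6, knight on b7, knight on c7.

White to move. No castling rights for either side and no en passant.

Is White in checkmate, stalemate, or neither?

White to move; white king on a8.
In check: yes, from the black knight on c7.
Legal moves for White: Kb8, Ka7.
White is in check but has 2 legal moves → neither.

neither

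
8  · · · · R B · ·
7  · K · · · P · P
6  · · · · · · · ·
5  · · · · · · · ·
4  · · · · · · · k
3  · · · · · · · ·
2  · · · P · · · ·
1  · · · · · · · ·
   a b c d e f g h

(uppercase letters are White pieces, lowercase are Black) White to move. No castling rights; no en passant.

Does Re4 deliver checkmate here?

no

After Re4: black king on h4; in check: yes, from the white rook on e4.
Black has 4 legal replies: Kh5, Kg5, Kh3, Kg3.
In check but a legal move exists → not checkmate.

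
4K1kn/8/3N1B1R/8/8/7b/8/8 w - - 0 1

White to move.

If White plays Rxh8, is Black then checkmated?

yes

After Rxh8: black king on g8; in check: yes, from the white rook on h8.
King squares — f7: attacked by Nd6; g7: attacked by Bf6; h7: attacked by Rh8; f8: attacked by Ke8; h8: attacked by Bf6.
Black has no legal moves → checkmate.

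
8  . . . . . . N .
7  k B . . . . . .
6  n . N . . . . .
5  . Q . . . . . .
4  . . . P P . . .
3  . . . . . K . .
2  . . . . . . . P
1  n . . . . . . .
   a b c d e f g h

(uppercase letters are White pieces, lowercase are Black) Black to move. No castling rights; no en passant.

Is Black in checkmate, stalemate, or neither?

checkmate

Black to move; black king on a7.
In check: yes, from the white knight on c6.
King squares — a6: own knight; b6: attacked by Qb5; b7: attacked by Qb5; a8: attacked by Bb7; b8: attacked by Nc6.
Legal moves for Black: none.
In check with no legal moves → checkmate.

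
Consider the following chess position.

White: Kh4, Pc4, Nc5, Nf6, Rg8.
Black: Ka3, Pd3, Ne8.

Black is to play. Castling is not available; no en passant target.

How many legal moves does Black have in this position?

8

Black to move; king on a3.
In check: no.
Legal moves: Ng7, Nc7, Nxf6, Nd6, Kb4, Kb2, Ka2, d2.
Count: 8.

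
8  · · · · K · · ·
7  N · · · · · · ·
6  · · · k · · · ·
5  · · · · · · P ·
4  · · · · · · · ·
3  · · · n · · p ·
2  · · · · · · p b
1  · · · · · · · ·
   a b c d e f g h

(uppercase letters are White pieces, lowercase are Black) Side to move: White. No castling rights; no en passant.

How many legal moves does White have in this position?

White to move; king on e8.
In check: no.
Legal moves: Kf8, Kd8, Kf7, Nc8+, Nc6, Nb5+, g6.
Count: 7.

7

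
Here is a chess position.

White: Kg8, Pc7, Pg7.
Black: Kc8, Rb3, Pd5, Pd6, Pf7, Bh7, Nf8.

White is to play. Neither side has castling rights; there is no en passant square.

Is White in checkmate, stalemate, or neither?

White to move; white king on g8.
In check: yes, from the black bishop on h7.
King squares — f7: available; g7: own pawn; h7: attacked by Nf8; f8: available; h8: available.
Legal moves for White: Kh8, Kxf8, Kxf7.
White is in check but has 3 legal moves → neither.

neither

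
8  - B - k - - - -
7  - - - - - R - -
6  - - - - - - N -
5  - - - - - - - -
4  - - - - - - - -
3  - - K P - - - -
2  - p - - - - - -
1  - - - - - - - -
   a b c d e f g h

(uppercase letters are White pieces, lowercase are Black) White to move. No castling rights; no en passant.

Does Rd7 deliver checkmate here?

no

After Rd7: black king on d8; in check: yes, from the white rook on d7.
Black has 3 legal replies: Ke8, Kc8, Kxd7.
In check but a legal move exists → not checkmate.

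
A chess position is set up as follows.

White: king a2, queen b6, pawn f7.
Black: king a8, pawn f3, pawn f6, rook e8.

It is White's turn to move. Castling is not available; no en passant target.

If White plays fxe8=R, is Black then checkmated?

yes

After fxe8=R: black king on a8; in check: yes, from the white rook on e8.
King squares — a7: attacked by Qb6; b7: attacked by Qb6; b8: attacked by Qb6.
Black has no legal moves → checkmate.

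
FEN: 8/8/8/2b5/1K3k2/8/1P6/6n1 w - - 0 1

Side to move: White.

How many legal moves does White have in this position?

7

White to move; king on b4.
In check: yes, from the black bishop on c5.
Legal moves: Kxc5, Kb5, Ka5, Kc4, Ka4, Kc3, Kb3.
Count: 7.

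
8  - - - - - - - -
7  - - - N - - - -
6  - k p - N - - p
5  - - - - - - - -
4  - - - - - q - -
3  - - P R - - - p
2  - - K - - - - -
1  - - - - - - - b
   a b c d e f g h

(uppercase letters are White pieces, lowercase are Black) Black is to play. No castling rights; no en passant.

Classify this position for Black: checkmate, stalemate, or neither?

Black to move; black king on b6.
In check: yes, from the white knight on d7.
King squares — a5: available; b5: available; c5: attacked by Ne6; a6: available; c6: own pawn; a7: available; b7: available; c7: attacked by Ne6.
Legal moves for Black: Kb7, Ka7, Ka6, Kb5, Ka5.
Black is in check but has 5 legal moves → neither.

neither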